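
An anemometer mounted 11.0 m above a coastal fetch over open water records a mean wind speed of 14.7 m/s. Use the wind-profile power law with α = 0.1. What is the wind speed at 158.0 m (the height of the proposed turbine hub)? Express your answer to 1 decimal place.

19.2 m/s

Power-law profile: V₂ = V₁ · (z₂/z₁)^α
V₂ = 14.7 × (158.0/11.0)^0.1 = 14.7 × (14.3636)^0.1
    = 14.7 × 1.3053 = 19.1886 m/s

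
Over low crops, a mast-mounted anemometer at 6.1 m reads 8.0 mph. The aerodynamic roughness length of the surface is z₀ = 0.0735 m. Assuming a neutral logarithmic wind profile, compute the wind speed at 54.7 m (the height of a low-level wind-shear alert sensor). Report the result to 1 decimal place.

12.0 mph

Log law: V(z) ∝ ln(z/z₀), so V₂/V₁ = ln(z₂/z₀) / ln(z₁/z₀).
ln(54.7/0.0735) = 6.6123, ln(6.1/0.0735) = 4.4188
V₂ = 8.0 × 6.6123/4.4188 = 8.0 × 1.4964 = 11.9714 mph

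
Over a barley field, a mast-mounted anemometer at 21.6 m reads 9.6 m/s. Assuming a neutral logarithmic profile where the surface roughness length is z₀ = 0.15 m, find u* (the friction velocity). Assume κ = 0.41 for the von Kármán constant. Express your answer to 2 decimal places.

u* ≈ 0.79 m/s

Log law: V(z) = (u*/κ) · ln(z/z₀) ⇒ u* = κ · V / ln(z/z₀)
u* = 0.41 × 9.6 / ln(21.6/0.15) = 0.41 × 9.6 / 4.9698
   = 3.9360 / 4.9698 = 0.7920 m/s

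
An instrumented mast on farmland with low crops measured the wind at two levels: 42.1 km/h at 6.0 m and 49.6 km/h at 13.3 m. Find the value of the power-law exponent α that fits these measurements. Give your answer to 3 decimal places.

α ≈ 0.206

Power law: V₂/V₁ = (z₂/z₁)^α ⇒ α = ln(V₂/V₁) / ln(z₂/z₁)
α = ln(49.6/42.1) / ln(13.3/6.0) = ln(1.1781) / ln(2.2167)
  = 0.16394 / 0.79600 = 0.20596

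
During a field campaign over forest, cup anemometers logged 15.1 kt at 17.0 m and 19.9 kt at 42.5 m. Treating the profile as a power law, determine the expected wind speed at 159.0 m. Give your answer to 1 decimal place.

29.6 kt

First find α: α = ln(V₂/V₁)/ln(z₂/z₁) = ln(19.9/15.1)/ln(42.5/17.0) = 0.27602/0.91629 = 0.3012
Extrapolate from 42.5 m to 159.0 m: V₃ = 19.9 × (159.0/42.5)^0.3012 = 19.9 × 1.4880 = 29.6120 kt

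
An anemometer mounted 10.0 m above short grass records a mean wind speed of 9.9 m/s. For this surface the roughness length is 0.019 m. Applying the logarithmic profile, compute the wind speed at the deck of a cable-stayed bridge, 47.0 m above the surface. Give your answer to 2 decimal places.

Log law: V(z) ∝ ln(z/z₀), so V₂/V₁ = ln(z₂/z₀) / ln(z₁/z₀).
ln(47.0/0.019) = 7.8135, ln(10.0/0.019) = 6.2659
V₂ = 9.9 × 7.8135/6.2659 = 9.9 × 1.2470 = 12.3451 m/s

12.35 m/s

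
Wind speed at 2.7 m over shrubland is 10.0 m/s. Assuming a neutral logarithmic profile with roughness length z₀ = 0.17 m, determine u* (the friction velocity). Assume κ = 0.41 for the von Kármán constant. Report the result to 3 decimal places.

Log law: V(z) = (u*/κ) · ln(z/z₀) ⇒ u* = κ · V / ln(z/z₀)
u* = 0.41 × 10.0 / ln(2.7/0.17) = 0.41 × 10.0 / 2.7652
   = 4.1000 / 2.7652 = 1.4827 m/s

u* ≈ 1.483 m/s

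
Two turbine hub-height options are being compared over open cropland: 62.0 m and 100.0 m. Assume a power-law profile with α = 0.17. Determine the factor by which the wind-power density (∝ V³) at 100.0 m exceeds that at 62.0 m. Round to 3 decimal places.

Speed ratio: V_B/V_A = (z_B/z_A)^α = (100.0/62.0)^0.17 = (1.6129)^0.17 = 1.08466
Power-density ratio: P_B/P_A = (V_B/V_A)³ = (1.08466)³ = 1.27609

1.276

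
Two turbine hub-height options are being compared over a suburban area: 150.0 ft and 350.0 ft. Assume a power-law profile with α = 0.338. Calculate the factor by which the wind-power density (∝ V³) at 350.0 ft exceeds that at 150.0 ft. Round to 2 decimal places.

2.36

Speed ratio: V_B/V_A = (z_B/z_A)^α = (350.0/150.0)^0.338 = (2.3333)^0.338 = 1.33161
Power-density ratio: P_B/P_A = (V_B/V_A)³ = (1.33161)³ = 2.36118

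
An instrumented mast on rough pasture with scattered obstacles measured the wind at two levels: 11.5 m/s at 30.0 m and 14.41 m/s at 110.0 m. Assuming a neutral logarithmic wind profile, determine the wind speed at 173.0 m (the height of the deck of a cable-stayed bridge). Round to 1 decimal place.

Log law: V ∝ ln(z/z₀). From the pair, with r = V₁/V₂ = 0.79806,
ln z₀ = (ln z₁ − r·ln z₂)/(1 − r) = (3.4012 − 0.79806×4.7005)/0.20194 = -1.7334 → z₀ = 0.1767 m
V₃ = V₁ · ln(z₃/z₀)/ln(z₁/z₀) = 11.5 × 6.8867/5.1346 = 15.4242 m/s

15.4 m/s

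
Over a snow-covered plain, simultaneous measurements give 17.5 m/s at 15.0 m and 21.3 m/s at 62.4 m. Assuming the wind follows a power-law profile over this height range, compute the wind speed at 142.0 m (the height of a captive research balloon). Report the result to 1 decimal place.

23.9 m/s

First find α: α = ln(V₂/V₁)/ln(z₂/z₁) = ln(21.3/17.5)/ln(62.4/15.0) = 0.19651/1.42552 = 0.1378
Extrapolate from 62.4 m to 142.0 m: V₃ = 21.3 × (142.0/62.4)^0.1378 = 21.3 × 1.1200 = 23.8565 m/s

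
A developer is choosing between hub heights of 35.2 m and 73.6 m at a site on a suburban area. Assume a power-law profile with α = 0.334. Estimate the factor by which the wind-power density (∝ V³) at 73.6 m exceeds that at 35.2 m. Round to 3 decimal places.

2.094

Speed ratio: V_B/V_A = (z_B/z_A)^α = (73.6/35.2)^0.334 = (2.0909)^0.334 = 1.27936
Power-density ratio: P_B/P_A = (V_B/V_A)³ = (1.27936)³ = 2.09400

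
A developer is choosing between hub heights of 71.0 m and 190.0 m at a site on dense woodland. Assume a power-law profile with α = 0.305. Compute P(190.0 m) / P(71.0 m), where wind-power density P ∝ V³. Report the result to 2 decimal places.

2.46

Speed ratio: V_B/V_A = (z_B/z_A)^α = (190.0/71.0)^0.305 = (2.6761)^0.305 = 1.35016
Power-density ratio: P_B/P_A = (V_B/V_A)³ = (1.35016)³ = 2.46126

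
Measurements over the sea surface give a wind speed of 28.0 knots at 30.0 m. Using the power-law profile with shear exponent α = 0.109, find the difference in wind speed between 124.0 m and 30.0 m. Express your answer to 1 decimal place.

4.7 knots

Power law: V₂ = V₁ · (z₂/z₁)^α = 28.0 × (4.1333)^0.109 = 32.6840 knots
ΔV = 32.6840 − 28.0 = 4.6840 knots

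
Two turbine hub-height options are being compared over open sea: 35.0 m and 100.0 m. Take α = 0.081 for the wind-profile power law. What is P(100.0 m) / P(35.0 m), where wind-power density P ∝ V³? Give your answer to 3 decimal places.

1.291

Speed ratio: V_B/V_A = (z_B/z_A)^α = (100.0/35.0)^0.081 = (2.8571)^0.081 = 1.08876
Power-density ratio: P_B/P_A = (V_B/V_A)³ = (1.08876)³ = 1.29060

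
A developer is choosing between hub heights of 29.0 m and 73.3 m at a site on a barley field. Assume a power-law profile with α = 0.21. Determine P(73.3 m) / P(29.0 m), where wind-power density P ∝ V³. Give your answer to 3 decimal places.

1.794

Speed ratio: V_B/V_A = (z_B/z_A)^α = (73.3/29.0)^0.21 = (2.5276)^0.21 = 1.21498
Power-density ratio: P_B/P_A = (V_B/V_A)³ = (1.21498)³ = 1.79351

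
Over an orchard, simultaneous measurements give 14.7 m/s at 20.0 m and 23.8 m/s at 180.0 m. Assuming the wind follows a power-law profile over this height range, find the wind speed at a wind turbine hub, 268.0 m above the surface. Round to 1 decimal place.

First find α: α = ln(V₂/V₁)/ln(z₂/z₁) = ln(23.8/14.7)/ln(180.0/20.0) = 0.48184/2.19722 = 0.2193
Extrapolate from 180.0 m to 268.0 m: V₃ = 23.8 × (268.0/180.0)^0.2193 = 23.8 × 1.0912 = 25.9708 m/s

26.0 m/s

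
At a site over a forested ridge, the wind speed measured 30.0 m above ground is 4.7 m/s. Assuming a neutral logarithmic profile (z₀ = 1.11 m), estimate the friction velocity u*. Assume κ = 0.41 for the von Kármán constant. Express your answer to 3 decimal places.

u* ≈ 0.584 m/s

Log law: V(z) = (u*/κ) · ln(z/z₀) ⇒ u* = κ · V / ln(z/z₀)
u* = 0.41 × 4.7 / ln(30.0/1.11) = 0.41 × 4.7 / 3.2968
   = 1.9270 / 3.2968 = 0.5845 m/s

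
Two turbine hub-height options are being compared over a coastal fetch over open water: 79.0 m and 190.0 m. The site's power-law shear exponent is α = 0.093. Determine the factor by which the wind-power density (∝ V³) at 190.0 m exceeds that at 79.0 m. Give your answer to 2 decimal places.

1.28

Speed ratio: V_B/V_A = (z_B/z_A)^α = (190.0/79.0)^0.093 = (2.4051)^0.093 = 1.08504
Power-density ratio: P_B/P_A = (V_B/V_A)³ = (1.08504)³ = 1.27742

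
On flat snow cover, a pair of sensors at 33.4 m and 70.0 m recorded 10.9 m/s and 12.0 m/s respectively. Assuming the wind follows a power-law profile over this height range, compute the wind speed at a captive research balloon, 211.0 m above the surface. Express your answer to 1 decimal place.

13.8 m/s

First find α: α = ln(V₂/V₁)/ln(z₂/z₁) = ln(12.0/10.9)/ln(70.0/33.4) = 0.09614/0.73994 = 0.1299
Extrapolate from 70.0 m to 211.0 m: V₃ = 12.0 × (211.0/70.0)^0.1299 = 12.0 × 1.1542 = 13.8498 m/s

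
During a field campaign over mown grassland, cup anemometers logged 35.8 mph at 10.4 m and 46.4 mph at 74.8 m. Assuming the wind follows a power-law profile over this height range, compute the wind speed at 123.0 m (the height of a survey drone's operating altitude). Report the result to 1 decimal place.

49.5 mph

First find α: α = ln(V₂/V₁)/ln(z₂/z₁) = ln(46.4/35.8)/ln(74.8/10.4) = 0.25935/1.97301 = 0.1314
Extrapolate from 74.8 m to 123.0 m: V₃ = 46.4 × (123.0/74.8)^0.1314 = 46.4 × 1.0676 = 49.5349 mph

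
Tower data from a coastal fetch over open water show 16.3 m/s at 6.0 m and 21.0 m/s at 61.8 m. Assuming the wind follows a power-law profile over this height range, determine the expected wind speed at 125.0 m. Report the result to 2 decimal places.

22.67 m/s

First find α: α = ln(V₂/V₁)/ln(z₂/z₁) = ln(21.0/16.3)/ln(61.8/6.0) = 0.25336/2.33214 = 0.1086
Extrapolate from 61.8 m to 125.0 m: V₃ = 21.0 × (125.0/61.8)^0.1086 = 21.0 × 1.0795 = 22.6701 m/s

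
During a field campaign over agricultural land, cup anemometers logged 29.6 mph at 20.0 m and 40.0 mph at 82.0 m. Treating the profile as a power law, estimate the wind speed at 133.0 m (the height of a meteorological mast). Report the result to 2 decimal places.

44.35 mph

First find α: α = ln(V₂/V₁)/ln(z₂/z₁) = ln(40.0/29.6)/ln(82.0/20.0) = 0.30111/1.41099 = 0.2134
Extrapolate from 82.0 m to 133.0 m: V₃ = 40.0 × (133.0/82.0)^0.2134 = 40.0 × 1.1087 = 44.3488 mph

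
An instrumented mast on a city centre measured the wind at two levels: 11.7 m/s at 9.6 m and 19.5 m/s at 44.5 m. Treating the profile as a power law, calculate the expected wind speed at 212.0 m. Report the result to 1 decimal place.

32.8 m/s

First find α: α = ln(V₂/V₁)/ln(z₂/z₁) = ln(19.5/11.7)/ln(44.5/9.6) = 0.51083/1.53373 = 0.3331
Extrapolate from 44.5 m to 212.0 m: V₃ = 19.5 × (212.0/44.5)^0.3331 = 19.5 × 1.6819 = 32.7976 m/s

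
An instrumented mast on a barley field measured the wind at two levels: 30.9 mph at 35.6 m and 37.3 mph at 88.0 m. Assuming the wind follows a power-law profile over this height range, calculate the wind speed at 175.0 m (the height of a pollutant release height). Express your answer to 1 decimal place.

43.0 mph

First find α: α = ln(V₂/V₁)/ln(z₂/z₁) = ln(37.3/30.9)/ln(88.0/35.6) = 0.18824/0.90499 = 0.2080
Extrapolate from 88.0 m to 175.0 m: V₃ = 37.3 × (175.0/88.0)^0.2080 = 37.3 × 1.1537 = 43.0336 mph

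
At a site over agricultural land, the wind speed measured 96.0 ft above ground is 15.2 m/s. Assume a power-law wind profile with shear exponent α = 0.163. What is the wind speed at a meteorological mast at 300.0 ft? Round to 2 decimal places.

18.30 m/s

Power-law profile: V₂ = V₁ · (z₂/z₁)^α
V₂ = 15.2 × (300.0/96.0)^0.163 = 15.2 × (3.1250)^0.163
    = 15.2 × 1.2041 = 18.3022 m/s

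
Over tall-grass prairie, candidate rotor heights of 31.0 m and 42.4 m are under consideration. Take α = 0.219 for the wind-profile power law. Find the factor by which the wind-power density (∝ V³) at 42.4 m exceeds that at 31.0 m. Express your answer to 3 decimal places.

1.228

Speed ratio: V_B/V_A = (z_B/z_A)^α = (42.4/31.0)^0.219 = (1.3677)^0.219 = 1.07099
Power-density ratio: P_B/P_A = (V_B/V_A)³ = (1.07099)³ = 1.22844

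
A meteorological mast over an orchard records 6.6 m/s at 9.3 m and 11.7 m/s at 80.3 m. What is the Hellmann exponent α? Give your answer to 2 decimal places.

α ≈ 0.27

Power law: V₂/V₁ = (z₂/z₁)^α ⇒ α = ln(V₂/V₁) / ln(z₂/z₁)
α = ln(11.7/6.6) / ln(80.3/9.3) = ln(1.7727) / ln(8.6344)
  = 0.57252 / 2.15576 = 0.26558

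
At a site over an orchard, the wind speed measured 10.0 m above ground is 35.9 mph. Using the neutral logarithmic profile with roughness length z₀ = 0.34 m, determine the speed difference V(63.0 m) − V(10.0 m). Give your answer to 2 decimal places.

19.54 mph

Log law: V₂ = V₁ · ln(z₂/z₀)/ln(z₁/z₀) = 35.9 × 5.2219/3.3814 = 55.4410 mph
ΔV = 55.4410 − 35.9 = 19.5410 mph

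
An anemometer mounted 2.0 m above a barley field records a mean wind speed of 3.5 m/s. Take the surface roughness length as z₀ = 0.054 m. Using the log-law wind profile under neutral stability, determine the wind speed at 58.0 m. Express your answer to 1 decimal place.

Log law: V(z) ∝ ln(z/z₀), so V₂/V₁ = ln(z₂/z₀) / ln(z₁/z₀).
ln(58.0/0.054) = 6.9792, ln(2.0/0.054) = 3.6119
V₂ = 3.5 × 6.9792/3.6119 = 3.5 × 1.9323 = 6.7630 m/s

6.8 m/s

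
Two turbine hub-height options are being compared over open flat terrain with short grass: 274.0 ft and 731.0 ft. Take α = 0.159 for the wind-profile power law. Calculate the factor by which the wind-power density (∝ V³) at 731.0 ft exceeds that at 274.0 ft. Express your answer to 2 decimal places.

1.60

Speed ratio: V_B/V_A = (z_B/z_A)^α = (731.0/274.0)^0.159 = (2.6679)^0.159 = 1.16885
Power-density ratio: P_B/P_A = (V_B/V_A)³ = (1.16885)³ = 1.59691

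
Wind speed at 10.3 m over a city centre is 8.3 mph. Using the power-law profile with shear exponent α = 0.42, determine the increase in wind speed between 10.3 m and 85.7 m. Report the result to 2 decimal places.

Power law: V₂ = V₁ · (z₂/z₁)^α = 8.3 × (8.3204)^0.42 = 20.2087 mph
ΔV = 20.2087 − 8.3 = 11.9087 mph

11.91 mph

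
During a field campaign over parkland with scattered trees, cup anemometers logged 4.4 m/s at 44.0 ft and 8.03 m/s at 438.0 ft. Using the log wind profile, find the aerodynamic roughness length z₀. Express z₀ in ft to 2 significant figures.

z₀ ≈ 2.7 ft

Log law: V(z) ∝ ln(z/z₀). With r = V₁/V₂ = 4.4/8.03 = 0.54795,
r · ln(z₂/z₀) = ln(z₁/z₀) ⇒ ln z₀ = (ln z₁ − r·ln z₂)/(1 − r)
ln z₀ = (3.78419 − 0.54795×6.08222) / 0.45205 = 0.9987
z₀ = exp(0.9987) = 2.715 ft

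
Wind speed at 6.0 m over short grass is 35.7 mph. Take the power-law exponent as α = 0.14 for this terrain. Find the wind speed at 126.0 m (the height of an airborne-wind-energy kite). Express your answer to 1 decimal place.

Power-law profile: V₂ = V₁ · (z₂/z₁)^α
V₂ = 35.7 × (126.0/6.0)^0.14 = 35.7 × (21.0000)^0.14
    = 35.7 × 1.5315 = 54.6738 mph

54.7 mph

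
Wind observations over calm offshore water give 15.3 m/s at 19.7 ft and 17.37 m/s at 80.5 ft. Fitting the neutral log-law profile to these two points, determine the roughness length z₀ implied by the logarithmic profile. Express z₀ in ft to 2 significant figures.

Log law: V(z) ∝ ln(z/z₀). With r = V₁/V₂ = 15.3/17.37 = 0.88083,
r · ln(z₂/z₀) = ln(z₁/z₀) ⇒ ln z₀ = (ln z₁ − r·ln z₂)/(1 − r)
ln z₀ = (2.98062 − 0.88083×4.38826) / 0.11917 = -7.4237
z₀ = exp(-7.4237) = 0.0005970 ft

z₀ ≈ 0.00060 ft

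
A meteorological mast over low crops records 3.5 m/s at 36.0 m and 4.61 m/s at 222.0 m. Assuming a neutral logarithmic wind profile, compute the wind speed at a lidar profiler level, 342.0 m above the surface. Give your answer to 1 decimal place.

Log law: V ∝ ln(z/z₀). From the pair, with r = V₁/V₂ = 0.75922,
ln z₀ = (ln z₁ − r·ln z₂)/(1 − r) = (3.5835 − 0.75922×5.4027)/0.24078 = -2.1526 → z₀ = 0.1162 m
V₃ = V₁ · ln(z₃/z₀)/ln(z₁/z₀) = 3.5 × 7.9874/5.7361 = 4.8737 m/s

4.9 m/s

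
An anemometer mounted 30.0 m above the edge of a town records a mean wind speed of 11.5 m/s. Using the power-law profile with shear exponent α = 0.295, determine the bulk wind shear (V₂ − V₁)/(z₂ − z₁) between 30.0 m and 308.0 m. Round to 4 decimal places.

0.0409 m/s/m

Power law: V₂ = V₁ · (z₂/z₁)^α = 11.5 × (10.2667)^0.295 = 22.8596 m/s
ΔV/Δz = (22.8596 − 11.5)/(308.0 − 30.0) = 11.3596/278.0000 = 0.04086 m/s/m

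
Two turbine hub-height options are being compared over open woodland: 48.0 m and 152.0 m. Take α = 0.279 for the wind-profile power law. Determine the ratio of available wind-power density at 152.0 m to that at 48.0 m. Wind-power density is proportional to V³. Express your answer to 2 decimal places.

2.62

Speed ratio: V_B/V_A = (z_B/z_A)^α = (152.0/48.0)^0.279 = (3.1667)^0.279 = 1.37933
Power-density ratio: P_B/P_A = (V_B/V_A)³ = (1.37933)³ = 2.62424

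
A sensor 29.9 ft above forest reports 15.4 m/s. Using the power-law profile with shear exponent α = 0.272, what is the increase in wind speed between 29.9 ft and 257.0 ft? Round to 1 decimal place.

12.2 m/s

Power law: V₂ = V₁ · (z₂/z₁)^α = 15.4 × (8.5953)^0.272 = 27.6465 m/s
ΔV = 27.6465 − 15.4 = 12.2465 m/s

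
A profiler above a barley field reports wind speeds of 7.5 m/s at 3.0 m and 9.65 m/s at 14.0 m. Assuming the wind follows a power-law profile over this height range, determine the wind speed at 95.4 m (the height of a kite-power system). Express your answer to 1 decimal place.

13.2 m/s

First find α: α = ln(V₂/V₁)/ln(z₂/z₁) = ln(9.65/7.5)/ln(14.0/3.0) = 0.25205/1.54045 = 0.1636
Extrapolate from 14.0 m to 95.4 m: V₃ = 9.65 × (95.4/14.0)^0.1636 = 9.65 × 1.3689 = 13.2098 m/s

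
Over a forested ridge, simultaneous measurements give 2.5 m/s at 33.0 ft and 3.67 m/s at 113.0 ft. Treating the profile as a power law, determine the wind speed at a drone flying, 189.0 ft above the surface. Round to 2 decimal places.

First find α: α = ln(V₂/V₁)/ln(z₂/z₁) = ln(3.67/2.5)/ln(113.0/33.0) = 0.38390/1.23088 = 0.3119
Extrapolate from 113.0 ft to 189.0 ft: V₃ = 3.67 × (189.0/113.0)^0.3119 = 3.67 × 1.1740 = 4.3086 m/s

4.31 m/s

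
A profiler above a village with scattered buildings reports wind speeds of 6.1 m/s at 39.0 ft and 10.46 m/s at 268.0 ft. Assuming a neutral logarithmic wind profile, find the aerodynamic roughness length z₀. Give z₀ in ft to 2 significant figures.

z₀ ≈ 2.6 ft

Log law: V(z) ∝ ln(z/z₀). With r = V₁/V₂ = 6.1/10.46 = 0.58317,
r · ln(z₂/z₀) = ln(z₁/z₀) ⇒ ln z₀ = (ln z₁ − r·ln z₂)/(1 − r)
ln z₀ = (3.66356 − 0.58317×5.59099) / 0.41683 = 0.9669
z₀ = exp(0.9669) = 2.630 ft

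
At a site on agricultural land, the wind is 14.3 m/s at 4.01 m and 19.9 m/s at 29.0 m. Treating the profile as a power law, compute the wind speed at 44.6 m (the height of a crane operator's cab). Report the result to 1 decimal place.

First find α: α = ln(V₂/V₁)/ln(z₂/z₁) = ln(19.9/14.3)/ln(29.0/4.01) = 0.33046/1.97850 = 0.1670
Extrapolate from 29.0 m to 44.6 m: V₃ = 19.9 × (44.6/29.0)^0.1670 = 19.9 × 1.0745 = 21.3834 m/s

21.4 m/s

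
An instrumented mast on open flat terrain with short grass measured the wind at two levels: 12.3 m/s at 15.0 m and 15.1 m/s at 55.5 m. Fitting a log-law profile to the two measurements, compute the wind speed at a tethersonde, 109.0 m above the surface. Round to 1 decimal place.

Log law: V ∝ ln(z/z₀). From the pair, with r = V₁/V₂ = 0.81457,
ln z₀ = (ln z₁ − r·ln z₂)/(1 − r) = (2.7081 − 0.81457×4.0164)/0.18543 = -3.0393 → z₀ = 0.04787 m
V₃ = V₁ · ln(z₃/z₀)/ln(z₁/z₀) = 12.3 × 7.7306/5.7473 = 16.5445 m/s

16.5 m/s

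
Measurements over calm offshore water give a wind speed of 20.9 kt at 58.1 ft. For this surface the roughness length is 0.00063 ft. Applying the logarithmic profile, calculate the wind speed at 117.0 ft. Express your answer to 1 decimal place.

Log law: V(z) ∝ ln(z/z₀), so V₂/V₁ = ln(z₂/z₀) / ln(z₁/z₀).
ln(117.0/0.00063) = 12.1320, ln(58.1/0.00063) = 11.4320
V₂ = 20.9 × 12.1320/11.4320 = 20.9 × 1.0612 = 22.1798 kt

22.2 kt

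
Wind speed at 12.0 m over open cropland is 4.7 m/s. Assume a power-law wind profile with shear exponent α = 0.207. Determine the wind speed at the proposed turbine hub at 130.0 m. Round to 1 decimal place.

Power-law profile: V₂ = V₁ · (z₂/z₁)^α
V₂ = 4.7 × (130.0/12.0)^0.207 = 4.7 × (10.8333)^0.207
    = 4.7 × 1.6376 = 7.6965 m/s

7.7 m/s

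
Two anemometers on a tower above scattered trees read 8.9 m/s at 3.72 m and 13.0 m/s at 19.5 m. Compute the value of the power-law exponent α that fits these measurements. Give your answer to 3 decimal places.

α ≈ 0.229

Power law: V₂/V₁ = (z₂/z₁)^α ⇒ α = ln(V₂/V₁) / ln(z₂/z₁)
α = ln(13.0/8.9) / ln(19.5/3.72) = ln(1.4607) / ln(5.2419)
  = 0.37890 / 1.65669 = 0.22871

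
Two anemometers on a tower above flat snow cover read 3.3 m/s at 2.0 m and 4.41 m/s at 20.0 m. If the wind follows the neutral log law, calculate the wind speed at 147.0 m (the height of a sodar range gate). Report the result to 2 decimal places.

5.37 m/s

Log law: V ∝ ln(z/z₀). From the pair, with r = V₁/V₂ = 0.74830,
ln z₀ = (ln z₁ − r·ln z₂)/(1 − r) = (0.6931 − 0.74830×2.9957)/0.25170 = -6.1524 → z₀ = 0.002128 m
V₃ = V₁ · ln(z₃/z₀)/ln(z₁/z₀) = 3.3 × 11.1428/6.8455 = 5.3716 m/s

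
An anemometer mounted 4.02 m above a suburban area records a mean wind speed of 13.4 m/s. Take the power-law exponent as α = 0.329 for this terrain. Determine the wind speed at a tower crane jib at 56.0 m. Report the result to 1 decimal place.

31.9 m/s

Power-law profile: V₂ = V₁ · (z₂/z₁)^α
V₂ = 13.4 × (56.0/4.02)^0.329 = 13.4 × (13.9303)^0.329
    = 13.4 × 2.3788 = 31.8763 m/s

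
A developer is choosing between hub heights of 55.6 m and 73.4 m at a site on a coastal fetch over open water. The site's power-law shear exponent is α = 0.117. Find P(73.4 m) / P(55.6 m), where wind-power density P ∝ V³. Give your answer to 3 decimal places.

1.102

Speed ratio: V_B/V_A = (z_B/z_A)^α = (73.4/55.6)^0.117 = (1.3201)^0.117 = 1.03303
Power-density ratio: P_B/P_A = (V_B/V_A)³ = (1.03303)³ = 1.10240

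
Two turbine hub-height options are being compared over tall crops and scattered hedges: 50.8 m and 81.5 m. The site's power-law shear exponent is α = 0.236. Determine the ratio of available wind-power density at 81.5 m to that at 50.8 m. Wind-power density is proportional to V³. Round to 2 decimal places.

1.40

Speed ratio: V_B/V_A = (z_B/z_A)^α = (81.5/50.8)^0.236 = (1.6043)^0.236 = 1.11802
Power-density ratio: P_B/P_A = (V_B/V_A)³ = (1.11802)³ = 1.39749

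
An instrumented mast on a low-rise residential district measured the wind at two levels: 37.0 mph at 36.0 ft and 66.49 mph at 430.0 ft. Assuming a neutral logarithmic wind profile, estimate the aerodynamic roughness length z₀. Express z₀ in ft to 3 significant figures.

z₀ ≈ 1.60 ft

Log law: V(z) ∝ ln(z/z₀). With r = V₁/V₂ = 37.0/66.49 = 0.55647,
r · ln(z₂/z₀) = ln(z₁/z₀) ⇒ ln z₀ = (ln z₁ − r·ln z₂)/(1 − r)
ln z₀ = (3.58352 − 0.55647×6.06379) / 0.44353 = 0.4716
z₀ = exp(0.4716) = 1.603 ft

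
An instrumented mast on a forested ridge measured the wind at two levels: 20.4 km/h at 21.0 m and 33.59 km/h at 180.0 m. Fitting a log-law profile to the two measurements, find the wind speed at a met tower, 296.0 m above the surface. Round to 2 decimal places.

Log law: V ∝ ln(z/z₀). From the pair, with r = V₁/V₂ = 0.60732,
ln z₀ = (ln z₁ − r·ln z₂)/(1 − r) = (3.0445 − 0.60732×5.1930)/0.39268 = -0.2783 → z₀ = 0.7571 m
V₃ = V₁ · ln(z₃/z₀)/ln(z₁/z₀) = 20.4 × 5.9687/3.3228 = 36.6437 km/h

36.64 km/h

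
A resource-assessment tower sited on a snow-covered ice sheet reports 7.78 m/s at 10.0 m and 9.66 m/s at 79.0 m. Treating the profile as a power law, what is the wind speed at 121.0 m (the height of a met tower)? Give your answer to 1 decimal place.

First find α: α = ln(V₂/V₁)/ln(z₂/z₁) = ln(9.66/7.78)/ln(79.0/10.0) = 0.21644/2.06686 = 0.1047
Extrapolate from 79.0 m to 121.0 m: V₃ = 9.66 × (121.0/79.0)^0.1047 = 9.66 × 1.0457 = 10.1010 m/s

10.1 m/s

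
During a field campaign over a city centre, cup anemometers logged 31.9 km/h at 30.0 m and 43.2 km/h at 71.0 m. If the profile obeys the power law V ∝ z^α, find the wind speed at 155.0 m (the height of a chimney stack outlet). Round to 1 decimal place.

First find α: α = ln(V₂/V₁)/ln(z₂/z₁) = ln(43.2/31.9)/ln(71.0/30.0) = 0.30323/0.86148 = 0.3520
Extrapolate from 71.0 m to 155.0 m: V₃ = 43.2 × (155.0/71.0)^0.3520 = 43.2 × 1.3163 = 56.8636 km/h

56.9 km/h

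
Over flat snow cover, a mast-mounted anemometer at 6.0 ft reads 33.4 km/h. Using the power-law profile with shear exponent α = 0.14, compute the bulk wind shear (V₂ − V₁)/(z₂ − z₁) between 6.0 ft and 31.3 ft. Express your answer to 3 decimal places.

Power law: V₂ = V₁ · (z₂/z₁)^α = 33.4 × (5.2167)^0.14 = 42.0902 km/h
ΔV/Δz = (42.0902 − 33.4)/(31.3 − 6.0) = 8.6902/25.3000 = 0.34349 km/h/ft

0.343 km/h/ft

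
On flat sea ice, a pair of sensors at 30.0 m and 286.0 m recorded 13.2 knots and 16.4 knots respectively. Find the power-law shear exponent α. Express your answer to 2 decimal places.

Power law: V₂/V₁ = (z₂/z₁)^α ⇒ α = ln(V₂/V₁) / ln(z₂/z₁)
α = ln(16.4/13.2) / ln(286.0/30.0) = ln(1.2424) / ln(9.5333)
  = 0.21706 / 2.25479 = 0.09627

α ≈ 0.10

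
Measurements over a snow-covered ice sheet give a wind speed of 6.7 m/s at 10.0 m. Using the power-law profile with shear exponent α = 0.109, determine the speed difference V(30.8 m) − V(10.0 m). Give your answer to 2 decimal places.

0.87 m/s

Power law: V₂ = V₁ · (z₂/z₁)^α = 6.7 × (3.0800)^0.109 = 7.5740 m/s
ΔV = 7.5740 − 6.7 = 0.8740 m/s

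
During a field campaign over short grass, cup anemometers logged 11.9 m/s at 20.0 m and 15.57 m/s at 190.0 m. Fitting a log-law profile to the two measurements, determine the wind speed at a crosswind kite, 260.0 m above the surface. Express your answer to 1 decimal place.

16.1 m/s

Log law: V ∝ ln(z/z₀). From the pair, with r = V₁/V₂ = 0.76429,
ln z₀ = (ln z₁ − r·ln z₂)/(1 − r) = (2.9957 − 0.76429×5.2470)/0.23571 = -4.3041 → z₀ = 0.01351 m
V₃ = V₁ · ln(z₃/z₀)/ln(z₁/z₀) = 11.9 × 9.8648/7.2998 = 16.0813 m/s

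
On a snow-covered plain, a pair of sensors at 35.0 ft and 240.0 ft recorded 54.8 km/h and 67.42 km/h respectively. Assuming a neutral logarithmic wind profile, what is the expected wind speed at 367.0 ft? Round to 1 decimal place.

70.2 km/h

Log law: V ∝ ln(z/z₀). From the pair, with r = V₁/V₂ = 0.81282,
ln z₀ = (ln z₁ − r·ln z₂)/(1 − r) = (3.5553 − 0.81282×5.4806)/0.18718 = -4.8049 → z₀ = 0.008190 ft
V₃ = V₁ · ln(z₃/z₀)/ln(z₁/z₀) = 54.8 × 10.7102/8.3602 = 70.2040 km/h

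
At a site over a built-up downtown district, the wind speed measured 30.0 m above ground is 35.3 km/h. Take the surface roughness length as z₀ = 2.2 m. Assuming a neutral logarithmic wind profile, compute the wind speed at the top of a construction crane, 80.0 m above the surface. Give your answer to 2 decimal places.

Log law: V(z) ∝ ln(z/z₀), so V₂/V₁ = ln(z₂/z₀) / ln(z₁/z₀).
ln(80.0/2.2) = 3.5936, ln(30.0/2.2) = 2.6127
V₂ = 35.3 × 3.5936/2.6127 = 35.3 × 1.3754 = 48.5517 km/h

48.55 km/h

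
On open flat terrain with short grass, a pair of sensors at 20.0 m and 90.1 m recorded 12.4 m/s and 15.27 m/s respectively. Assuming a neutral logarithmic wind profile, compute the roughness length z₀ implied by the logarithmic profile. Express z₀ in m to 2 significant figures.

z₀ ≈ 0.030 m

Log law: V(z) ∝ ln(z/z₀). With r = V₁/V₂ = 12.4/15.27 = 0.81205,
r · ln(z₂/z₀) = ln(z₁/z₀) ⇒ ln z₀ = (ln z₁ − r·ln z₂)/(1 − r)
ln z₀ = (2.99573 − 0.81205×4.50092) / 0.18795 = -3.5075
z₀ = exp(-3.5075) = 0.02997 m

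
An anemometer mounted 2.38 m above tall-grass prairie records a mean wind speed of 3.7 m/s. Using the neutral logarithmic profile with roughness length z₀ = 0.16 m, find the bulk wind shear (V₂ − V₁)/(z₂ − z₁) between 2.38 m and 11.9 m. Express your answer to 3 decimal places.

Log law: V₂ = V₁ · ln(z₂/z₀)/ln(z₁/z₀) = 3.7 × 4.3091/2.6997 = 5.9058 m/s
ΔV/Δz = (5.9058 − 3.7)/(11.9 − 2.38) = 2.2058/9.5200 = 0.23170 m/s/m

0.232 m/s/m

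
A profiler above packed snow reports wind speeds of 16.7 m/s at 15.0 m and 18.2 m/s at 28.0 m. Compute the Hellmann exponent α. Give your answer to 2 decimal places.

Power law: V₂/V₁ = (z₂/z₁)^α ⇒ α = ln(V₂/V₁) / ln(z₂/z₁)
α = ln(18.2/16.7) / ln(28.0/15.0) = ln(1.0898) / ln(1.8667)
  = 0.08601 / 0.62415 = 0.13781

α ≈ 0.14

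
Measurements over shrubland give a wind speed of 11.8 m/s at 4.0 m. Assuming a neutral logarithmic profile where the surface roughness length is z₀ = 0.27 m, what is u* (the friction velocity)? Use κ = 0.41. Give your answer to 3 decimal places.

u* ≈ 1.795 m/s

Log law: V(z) = (u*/κ) · ln(z/z₀) ⇒ u* = κ · V / ln(z/z₀)
u* = 0.41 × 11.8 / ln(4.0/0.27) = 0.41 × 11.8 / 2.6956
   = 4.8380 / 2.6956 = 1.7948 m/s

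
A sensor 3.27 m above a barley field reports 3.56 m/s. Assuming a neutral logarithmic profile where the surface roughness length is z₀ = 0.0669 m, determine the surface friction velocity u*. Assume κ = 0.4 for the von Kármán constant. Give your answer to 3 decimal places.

Log law: V(z) = (u*/κ) · ln(z/z₀) ⇒ u* = κ · V / ln(z/z₀)
u* = 0.4 × 3.56 / ln(3.27/0.0669) = 0.4 × 3.56 / 3.8893
   = 1.4240 / 3.8893 = 0.3661 m/s

u* ≈ 0.366 m/s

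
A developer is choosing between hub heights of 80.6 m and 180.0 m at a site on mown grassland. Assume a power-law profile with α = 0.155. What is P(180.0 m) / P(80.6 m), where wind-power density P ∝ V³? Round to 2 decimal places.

Speed ratio: V_B/V_A = (z_B/z_A)^α = (180.0/80.6)^0.155 = (2.2333)^0.155 = 1.13262
Power-density ratio: P_B/P_A = (V_B/V_A)³ = (1.13262)³ = 1.45297

1.45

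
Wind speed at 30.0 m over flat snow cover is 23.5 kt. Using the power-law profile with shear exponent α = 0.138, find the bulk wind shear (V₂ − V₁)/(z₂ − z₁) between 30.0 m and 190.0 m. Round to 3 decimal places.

Power law: V₂ = V₁ · (z₂/z₁)^α = 23.5 × (6.3333)^0.138 = 30.3175 kt
ΔV/Δz = (30.3175 − 23.5)/(190.0 − 30.0) = 6.8175/160.0000 = 0.04261 kt/m

0.043 kt/m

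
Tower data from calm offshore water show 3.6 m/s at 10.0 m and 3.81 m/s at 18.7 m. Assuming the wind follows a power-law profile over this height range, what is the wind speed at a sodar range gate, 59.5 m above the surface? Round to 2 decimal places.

4.23 m/s

First find α: α = ln(V₂/V₁)/ln(z₂/z₁) = ln(3.81/3.6)/ln(18.7/10.0) = 0.05670/0.62594 = 0.0906
Extrapolate from 18.7 m to 59.5 m: V₃ = 3.81 × (59.5/18.7)^0.0906 = 3.81 × 1.1105 = 4.2311 m/s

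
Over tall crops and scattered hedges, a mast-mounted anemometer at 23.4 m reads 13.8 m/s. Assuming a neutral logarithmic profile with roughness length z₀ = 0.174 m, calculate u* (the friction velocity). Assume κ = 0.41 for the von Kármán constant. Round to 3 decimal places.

u* ≈ 1.154 m/s

Log law: V(z) = (u*/κ) · ln(z/z₀) ⇒ u* = κ · V / ln(z/z₀)
u* = 0.41 × 13.8 / ln(23.4/0.174) = 0.41 × 13.8 / 4.9014
   = 5.6580 / 4.9014 = 1.1544 m/s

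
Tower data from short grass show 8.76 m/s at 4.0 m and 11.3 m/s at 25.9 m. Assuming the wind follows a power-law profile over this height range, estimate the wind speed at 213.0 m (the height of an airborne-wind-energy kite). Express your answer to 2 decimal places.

First find α: α = ln(V₂/V₁)/ln(z₂/z₁) = ln(11.3/8.76)/ln(25.9/4.0) = 0.25461/1.86795 = 0.1363
Extrapolate from 25.9 m to 213.0 m: V₃ = 11.3 × (213.0/25.9)^0.1363 = 11.3 × 1.3327 = 15.0594 m/s

15.06 m/s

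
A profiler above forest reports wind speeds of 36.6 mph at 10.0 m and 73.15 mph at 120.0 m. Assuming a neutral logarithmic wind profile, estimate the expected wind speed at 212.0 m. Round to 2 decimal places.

Log law: V ∝ ln(z/z₀). From the pair, with r = V₁/V₂ = 0.50034,
ln z₀ = (ln z₁ − r·ln z₂)/(1 − r) = (2.3026 − 0.50034×4.7875)/0.49966 = -0.1857 → z₀ = 0.8305 m
V₃ = V₁ · ln(z₃/z₀)/ln(z₁/z₀) = 36.6 × 5.5423/2.4883 = 81.5207 mph

81.52 mph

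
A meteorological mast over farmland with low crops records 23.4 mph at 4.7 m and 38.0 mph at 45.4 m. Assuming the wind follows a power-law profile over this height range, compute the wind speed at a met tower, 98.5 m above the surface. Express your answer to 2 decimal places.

44.84 mph

First find α: α = ln(V₂/V₁)/ln(z₂/z₁) = ln(38.0/23.4)/ln(45.4/4.7) = 0.48485/2.26795 = 0.2138
Extrapolate from 45.4 m to 98.5 m: V₃ = 38.0 × (98.5/45.4)^0.2138 = 38.0 × 1.1801 = 44.8432 mph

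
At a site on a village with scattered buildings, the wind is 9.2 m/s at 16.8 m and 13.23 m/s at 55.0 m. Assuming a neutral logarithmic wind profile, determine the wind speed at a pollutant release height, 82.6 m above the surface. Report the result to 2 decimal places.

Log law: V ∝ ln(z/z₀). From the pair, with r = V₁/V₂ = 0.69539,
ln z₀ = (ln z₁ − r·ln z₂)/(1 − r) = (2.8214 − 0.69539×4.0073)/0.30461 = 0.1140 → z₀ = 1.121 m
V₃ = V₁ · ln(z₃/z₀)/ln(z₁/z₀) = 9.2 × 4.3000/2.7074 = 14.6119 m/s

14.61 m/s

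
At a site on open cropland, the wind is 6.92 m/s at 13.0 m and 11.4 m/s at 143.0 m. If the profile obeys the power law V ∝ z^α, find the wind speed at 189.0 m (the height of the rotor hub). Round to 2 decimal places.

First find α: α = ln(V₂/V₁)/ln(z₂/z₁) = ln(11.4/6.92)/ln(143.0/13.0) = 0.49920/2.39790 = 0.2082
Extrapolate from 143.0 m to 189.0 m: V₃ = 11.4 × (189.0/143.0)^0.2082 = 11.4 × 1.0598 = 12.0815 m/s

12.08 m/s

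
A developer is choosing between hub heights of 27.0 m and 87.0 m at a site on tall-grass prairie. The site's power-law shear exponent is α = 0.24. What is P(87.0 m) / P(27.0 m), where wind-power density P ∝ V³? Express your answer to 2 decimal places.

Speed ratio: V_B/V_A = (z_B/z_A)^α = (87.0/27.0)^0.24 = (3.2222)^0.24 = 1.32421
Power-density ratio: P_B/P_A = (V_B/V_A)³ = (1.32421)³ = 2.32205

2.32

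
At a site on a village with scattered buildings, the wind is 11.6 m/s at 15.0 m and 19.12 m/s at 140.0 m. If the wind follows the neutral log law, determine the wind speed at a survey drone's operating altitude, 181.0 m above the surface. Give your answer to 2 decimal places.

Log law: V ∝ ln(z/z₀). From the pair, with r = V₁/V₂ = 0.60669,
ln z₀ = (ln z₁ − r·ln z₂)/(1 − r) = (2.7081 − 0.60669×4.9416)/0.39331 = -0.7374 → z₀ = 0.4784 m
V₃ = V₁ · ln(z₃/z₀)/ln(z₁/z₀) = 11.6 × 5.9359/3.4454 = 19.9848 m/s

19.98 m/s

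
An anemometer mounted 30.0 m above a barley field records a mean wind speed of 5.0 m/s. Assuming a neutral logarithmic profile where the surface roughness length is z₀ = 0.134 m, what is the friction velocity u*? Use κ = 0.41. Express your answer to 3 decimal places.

Log law: V(z) = (u*/κ) · ln(z/z₀) ⇒ u* = κ · V / ln(z/z₀)
u* = 0.41 × 5.0 / ln(30.0/0.134) = 0.41 × 5.0 / 5.4111
   = 2.0500 / 5.4111 = 0.3788 m/s

u* ≈ 0.379 m/s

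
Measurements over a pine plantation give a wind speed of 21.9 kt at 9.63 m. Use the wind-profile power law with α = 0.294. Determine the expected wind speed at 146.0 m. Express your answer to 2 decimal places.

48.71 kt

Power-law profile: V₂ = V₁ · (z₂/z₁)^α
V₂ = 21.9 × (146.0/9.63)^0.294 = 21.9 × (15.1610)^0.294
    = 21.9 × 2.2240 = 48.7055 kt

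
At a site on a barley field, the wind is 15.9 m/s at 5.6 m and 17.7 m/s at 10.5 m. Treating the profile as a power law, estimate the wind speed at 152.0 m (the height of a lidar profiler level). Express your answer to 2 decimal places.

27.92 m/s

First find α: α = ln(V₂/V₁)/ln(z₂/z₁) = ln(17.7/15.9)/ln(10.5/5.6) = 0.10725/0.62861 = 0.1706
Extrapolate from 10.5 m to 152.0 m: V₃ = 17.7 × (152.0/10.5)^0.1706 = 17.7 × 1.5777 = 27.9248 m/s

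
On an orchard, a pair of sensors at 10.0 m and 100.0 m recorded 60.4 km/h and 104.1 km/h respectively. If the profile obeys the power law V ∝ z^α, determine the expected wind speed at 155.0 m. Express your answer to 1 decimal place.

First find α: α = ln(V₂/V₁)/ln(z₂/z₁) = ln(104.1/60.4)/ln(100.0/10.0) = 0.54436/2.30259 = 0.2364
Extrapolate from 100.0 m to 155.0 m: V₃ = 104.1 × (155.0/100.0)^0.2364 = 104.1 × 1.1092 = 115.4643 km/h

115.5 km/h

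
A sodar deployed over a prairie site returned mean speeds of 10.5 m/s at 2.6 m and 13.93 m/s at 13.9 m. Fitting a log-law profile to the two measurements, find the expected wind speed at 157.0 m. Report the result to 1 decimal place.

Log law: V ∝ ln(z/z₀). From the pair, with r = V₁/V₂ = 0.75377,
ln z₀ = (ln z₁ − r·ln z₂)/(1 − r) = (0.9555 − 0.75377×2.6319)/0.24623 = -4.1763 → z₀ = 0.01536 m
V₃ = V₁ · ln(z₃/z₀)/ln(z₁/z₀) = 10.5 × 9.2325/5.1318 = 18.8904 m/s

18.9 m/s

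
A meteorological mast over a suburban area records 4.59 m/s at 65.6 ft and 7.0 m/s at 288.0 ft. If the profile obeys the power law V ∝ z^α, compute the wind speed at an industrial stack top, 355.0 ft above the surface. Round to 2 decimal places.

First find α: α = ln(V₂/V₁)/ln(z₂/z₁) = ln(7.0/4.59)/ln(288.0/65.6) = 0.42203/1.47938 = 0.2853
Extrapolate from 288.0 ft to 355.0 ft: V₃ = 7.0 × (355.0/288.0)^0.2853 = 7.0 × 1.0615 = 7.4304 m/s

7.43 m/s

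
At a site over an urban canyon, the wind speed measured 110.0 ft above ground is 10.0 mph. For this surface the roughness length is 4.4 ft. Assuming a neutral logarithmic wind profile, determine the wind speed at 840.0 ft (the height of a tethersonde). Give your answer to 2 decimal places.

Log law: V(z) ∝ ln(z/z₀), so V₂/V₁ = ln(z₂/z₀) / ln(z₁/z₀).
ln(840.0/4.4) = 5.2518, ln(110.0/4.4) = 3.2189
V₂ = 10.0 × 5.2518/3.2189 = 10.0 × 1.6316 = 16.3156 mph

16.32 mph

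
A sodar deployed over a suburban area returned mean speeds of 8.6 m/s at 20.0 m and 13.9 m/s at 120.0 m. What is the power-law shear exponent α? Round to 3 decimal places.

α ≈ 0.268

Power law: V₂/V₁ = (z₂/z₁)^α ⇒ α = ln(V₂/V₁) / ln(z₂/z₁)
α = ln(13.9/8.6) / ln(120.0/20.0) = ln(1.6163) / ln(6.0000)
  = 0.48013 / 1.79176 = 0.26796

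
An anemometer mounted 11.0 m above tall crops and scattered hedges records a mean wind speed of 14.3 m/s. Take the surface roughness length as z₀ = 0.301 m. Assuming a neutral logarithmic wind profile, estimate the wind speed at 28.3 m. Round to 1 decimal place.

Log law: V(z) ∝ ln(z/z₀), so V₂/V₁ = ln(z₂/z₀) / ln(z₁/z₀).
ln(28.3/0.301) = 4.5435, ln(11.0/0.301) = 3.5985
V₂ = 14.3 × 4.5435/3.5985 = 14.3 × 1.2626 = 18.0551 m/s

18.1 m/s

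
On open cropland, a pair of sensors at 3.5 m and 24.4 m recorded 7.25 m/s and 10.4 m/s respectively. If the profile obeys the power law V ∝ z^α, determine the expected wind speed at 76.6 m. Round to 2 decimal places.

12.86 m/s

First find α: α = ln(V₂/V₁)/ln(z₂/z₁) = ln(10.4/7.25)/ln(24.4/3.5) = 0.36080/1.94182 = 0.1858
Extrapolate from 24.4 m to 76.6 m: V₃ = 10.4 × (76.6/24.4)^0.1858 = 10.4 × 1.2368 = 12.8632 m/s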